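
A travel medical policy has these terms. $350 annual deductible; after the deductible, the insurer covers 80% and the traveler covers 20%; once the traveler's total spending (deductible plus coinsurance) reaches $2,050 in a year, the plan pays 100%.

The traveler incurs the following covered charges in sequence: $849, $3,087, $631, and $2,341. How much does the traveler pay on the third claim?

$126.20

#1 ($849): $350 finishes the deductible; $499 goes to coinsurance; coinsurance $499 × 20% = $99.80. Traveler pays $449.80; OOP now $449.80.
#2 ($3,087): 20% coinsurance on $3,087 = $617.40. Traveler owes $617.40 (running OOP $1,067.20).
#3 ($631): deductible already satisfied, so traveler's share is 20% × $631 = $126.20. Cost to traveler: $126.20. OOP to date $1,193.40.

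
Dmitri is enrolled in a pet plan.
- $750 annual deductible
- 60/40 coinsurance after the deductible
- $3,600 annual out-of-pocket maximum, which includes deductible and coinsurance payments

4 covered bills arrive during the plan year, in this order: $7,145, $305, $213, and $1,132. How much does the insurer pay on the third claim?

Bill 1, $7,145: $750 to deductible, leaving $6,395; coinsurance $6,395 × 40% = $2,558. Owner owes $3,308 (running OOP $3,308). Insurer: $7,145 − $3,308 = $3,837.
Bill 2, $305: 40% coinsurance on $305 = $122. Cost to owner: $122. OOP to date $3,430. Insurer: $305 − $122 = $183.
Bill 3, $213: 40% coinsurance on $213 = $85.20. Cost to owner: $85.20. OOP to date $3,515.20. Insurer: $213 − $85.20 = $127.80.

$127.80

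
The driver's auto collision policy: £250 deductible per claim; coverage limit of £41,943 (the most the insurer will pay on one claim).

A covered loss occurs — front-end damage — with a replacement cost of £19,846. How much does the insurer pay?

After the deductible, £19,846 − £250 = £19,596 remains.
£19,596 ≤ £41,943, so the limit doesn't bind; insurer pays £19,596.

£19,596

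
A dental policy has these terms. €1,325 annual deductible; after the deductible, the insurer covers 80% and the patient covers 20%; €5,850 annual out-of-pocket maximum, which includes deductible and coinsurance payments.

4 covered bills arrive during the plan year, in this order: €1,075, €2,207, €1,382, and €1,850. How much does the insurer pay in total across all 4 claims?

Claim 1 — €1,075: all of it applies to the deductible. Cost to patient: €1,075. OOP to date €1,075. Insurer: €1,075 − €1,075 = €0.
Claim 2 — €2,207: €250 finishes the deductible; €1,957 goes to coinsurance; 20% of €1,957 = €391.40. Cost to patient: €641.40. OOP to date €1,716.40. Insurer: €2,207 − €641.40 = €1,565.60.
Claim 3 — €1,382: deductible met; 20% of €1,382 = €276.40. Patient owes €276.40 (running OOP €1,992.80). Plan pays €1,382 − €276.40 = €1,105.60.
Claim 4 — €1,850: deductible already satisfied, so patient's share is 20% × €1,850 = €370. Patient pays €370; OOP now €2,362.80. Insurer: €1,850 − €370 = €1,480.
Insurer total: €0 + €1,565.60 + €1,105.60 + €1,480 = €4,151.20.

€4,151.20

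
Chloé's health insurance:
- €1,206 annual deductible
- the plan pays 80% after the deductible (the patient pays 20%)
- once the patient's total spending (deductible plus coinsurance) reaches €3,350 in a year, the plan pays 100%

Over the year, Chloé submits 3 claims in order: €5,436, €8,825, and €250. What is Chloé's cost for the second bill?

€1,298

Bill 1, €5,436: €1,206 to deductible, leaving €4,230; coinsurance €4,230 × 20% = €846. Patient pays €2,052; OOP now €2,052.
Bill 2, €8,825: deductible met; 20% of €8,825 = €1,765. OOP would hit €3,817 > €3,350, so the cap limits the patient to €3,350 − €2,052 = €1,298.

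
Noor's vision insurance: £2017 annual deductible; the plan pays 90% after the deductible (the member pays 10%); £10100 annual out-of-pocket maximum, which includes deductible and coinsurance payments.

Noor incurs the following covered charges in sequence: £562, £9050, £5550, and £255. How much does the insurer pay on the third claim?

£4995

Claim 1 — £562: entire amount goes to the deductible. Member pays £562; OOP now £562. Plan pays £562 − £562 = £0.
Claim 2 — £9050: deductible takes £1455, £7595 remains; 10% of £7595 = £759.50. Member owes £2214.50 (running OOP £2776.50). Insurer: £9050 − £2214.50 = £6835.50.
Claim 3 — £5550: deductible met; 10% of £5550 = £555. Member owes £555 (running OOP £3331.50). Insurer: £5550 − £555 = £4995.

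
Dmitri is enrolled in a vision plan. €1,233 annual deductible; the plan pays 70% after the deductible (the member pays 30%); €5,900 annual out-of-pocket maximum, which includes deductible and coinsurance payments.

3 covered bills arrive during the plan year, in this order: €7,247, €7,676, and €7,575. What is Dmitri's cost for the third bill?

€560

Claim 1 — €7,247: deductible takes €1,233, €6,014 remains; member's 30% is €1,804.20. Cost to member: €3,037.20. OOP to date €3,037.20.
Claim 2 — €7,676: deductible met; 30% of €7,676 = €2,302.80. Cost to member: €2,302.80. OOP to date €5,340.
Claim 3 — €7,575: deductible already satisfied, so member's share is 30% × €7,575 = €2,272.50. Adding that to €5,340 gives €7,612.50, past the €5,900 cap; member pays only €5,900 − €5,340 = €560.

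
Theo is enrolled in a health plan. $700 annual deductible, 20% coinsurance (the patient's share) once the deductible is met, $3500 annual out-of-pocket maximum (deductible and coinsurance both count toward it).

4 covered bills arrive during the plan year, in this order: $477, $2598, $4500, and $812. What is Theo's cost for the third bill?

$900

Claim 1 — $477: fully absorbed by the deductible. Patient pays $477; OOP now $477.
Claim 2 — $2598: $223 finishes the deductible; $2375 goes to coinsurance; 20% of $2375 = $475. Patient owes $698 (running OOP $1175).
Claim 3 — $4500: 20% coinsurance on $4500 = $900. Patient pays $900; OOP now $2075.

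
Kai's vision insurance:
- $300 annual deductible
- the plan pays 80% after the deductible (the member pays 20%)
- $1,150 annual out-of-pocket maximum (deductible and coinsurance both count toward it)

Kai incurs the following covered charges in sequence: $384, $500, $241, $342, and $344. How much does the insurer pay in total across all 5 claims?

#1 ($384): deductible takes $300, $84 remains; coinsurance $84 × 20% = $16.80. Member owes $316.80 (running OOP $316.80). Plan pays $384 − $316.80 = $67.20.
#2 ($500): 20% coinsurance on $500 = $100. Member pays $100; OOP now $416.80. Insurer: $500 − $100 = $400.
#3 ($241): deductible met; 20% of $241 = $48.20. Cost to member: $48.20. OOP to date $465. Insurer: $241 − $48.20 = $192.80.
#4 ($342): deductible already satisfied, so member's share is 20% × $342 = $68.40. Member pays $68.40; OOP now $533.40. Insurer: $342 − $68.40 = $273.60.
#5 ($344): deductible already satisfied, so member's share is 20% × $344 = $68.80. Member owes $68.80 (running OOP $602.20). Plan pays $344 − $68.80 = $275.20.
Insurer total = bills − member's total = $1,811 − $602.20 = $1,208.80.

$1,208.80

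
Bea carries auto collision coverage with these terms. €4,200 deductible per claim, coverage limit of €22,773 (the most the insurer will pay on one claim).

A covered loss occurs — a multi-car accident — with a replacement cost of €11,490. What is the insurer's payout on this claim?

Less the €4,200 deductible: €11,490 − €4,200 = €7,290.
That's under the €22,773 cap, so the insurer reimburses the full €7,290.

€7,290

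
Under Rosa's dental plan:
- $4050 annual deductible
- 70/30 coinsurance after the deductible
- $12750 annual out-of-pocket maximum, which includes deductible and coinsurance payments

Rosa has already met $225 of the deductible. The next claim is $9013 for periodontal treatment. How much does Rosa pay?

$225 of the $4050 deductible is already met, leaving $3825.
The remaining $5188 (= $9013 − $3825) moves to coinsurance.
30% of $5188 = $1556.40 falls to the patient.
That puts the patient's cost at $3825 + $1556.40 = $5381.40 before any cap.
Cumulative spending $225 + $5381.40 = $5606.40 stays under the $12750 maximum.

$5381.40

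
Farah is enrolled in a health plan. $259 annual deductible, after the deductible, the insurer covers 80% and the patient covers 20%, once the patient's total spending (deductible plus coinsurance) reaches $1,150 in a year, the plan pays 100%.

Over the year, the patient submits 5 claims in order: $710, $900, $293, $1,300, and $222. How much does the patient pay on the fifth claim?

Claim 1 — $710: $259 to deductible, leaving $451; 20% of $451 = $90.20. Patient pays $349.20; OOP now $349.20.
Claim 2 — $900: 20% coinsurance on $900 = $180. Patient owes $180 (running OOP $529.20).
Claim 3 — $293: deductible already satisfied, so patient's share is 20% × $293 = $58.60. Patient owes $58.60 (running OOP $587.80).
Claim 4 — $1,300: 20% coinsurance on $1,300 = $260. Cost to patient: $260. OOP to date $847.80.
Claim 5 — $222: deductible already satisfied, so patient's share is 20% × $222 = $44.40. Patient pays $44.40; OOP now $892.20.

$44.40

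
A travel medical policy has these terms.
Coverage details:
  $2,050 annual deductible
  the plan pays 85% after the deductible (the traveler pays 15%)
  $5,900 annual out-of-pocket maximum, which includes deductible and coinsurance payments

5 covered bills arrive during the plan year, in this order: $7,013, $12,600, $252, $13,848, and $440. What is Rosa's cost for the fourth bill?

Claim 1 ($7,013): deductible takes $2,050, $4,963 remains; coinsurance $4,963 × 15% = $744.45. Traveler pays $2,794.45; OOP now $2,794.45.
Claim 2 ($12,600): deductible already satisfied, so traveler's share is 15% × $12,600 = $1,890. Traveler owes $1,890 (running OOP $4,684.45).
Claim 3 ($252): deductible met; 15% of $252 = $37.80. Traveler owes $37.80 (running OOP $4,722.25).
Claim 4 ($13,848): deductible already satisfied, so traveler's share is 15% × $13,848 = $2,077.20. That would push OOP to $6,799.45, over the $5,900 cap, so traveler pays $5,900 − $4,722.25 = $1,177.75.

$1,177.75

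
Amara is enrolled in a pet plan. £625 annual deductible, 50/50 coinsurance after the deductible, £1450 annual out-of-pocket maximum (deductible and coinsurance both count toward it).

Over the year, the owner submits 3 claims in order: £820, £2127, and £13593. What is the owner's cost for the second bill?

£727.50

Bill 1, £820: £625 to deductible, leaving £195; 50% of £195 = £97.50. Owner pays £722.50; OOP now £722.50.
Bill 2, £2127: deductible met; 50% of £2127 = £1063.50. That would push OOP to £1786, over the £1450 cap, so owner pays £1450 − £722.50 = £727.50.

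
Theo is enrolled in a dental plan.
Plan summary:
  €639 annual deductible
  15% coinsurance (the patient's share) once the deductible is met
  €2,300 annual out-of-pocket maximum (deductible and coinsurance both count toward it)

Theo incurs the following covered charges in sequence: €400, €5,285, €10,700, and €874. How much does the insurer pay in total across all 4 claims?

€14,959

Bill 1, €400: all of it applies to the deductible. Patient owes €400 (running OOP €400). Insurer: €400 − €400 = €0.
Bill 2, €5,285: €239 finishes the deductible; €5,046 goes to coinsurance; patient's 15% is €756.90. Patient pays €995.90; OOP now €1,395.90. Plan pays €5,285 − €995.90 = €4,289.10.
Bill 3, €10,700: deductible met; 15% of €10,700 = €1,605. OOP would hit €3,000.90 > €2,300, so the cap limits the patient to €2,300 − €1,395.90 = €904.10. Insurer: €10,700 − €904.10 = €9,795.90.
Bill 4, €874: deductible met; 15% of €874 = €131.10. Adding that to €2,300 gives €2,431.10, past the €2,300 cap; patient pays only €2,300 − €2,300 = €0. Insurer: €874 − €0 = €874.
Insurer total = bills − patient's total = €17,259 − €2,300 = €14,959.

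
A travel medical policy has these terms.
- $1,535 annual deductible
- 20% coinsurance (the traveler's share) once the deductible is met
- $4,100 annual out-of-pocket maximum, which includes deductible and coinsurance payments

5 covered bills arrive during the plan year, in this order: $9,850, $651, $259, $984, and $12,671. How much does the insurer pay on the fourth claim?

Claim 1 ($9,850): $1,535 to deductible, leaving $8,315; 20% of $8,315 = $1,663. Traveler pays $3,198; OOP now $3,198. Insurer: $9,850 − $3,198 = $6,652.
Claim 2 ($651): deductible met; 20% of $651 = $130.20. Cost to traveler: $130.20. OOP to date $3,328.20. Plan pays $651 − $130.20 = $520.80.
Claim 3 ($259): 20% coinsurance on $259 = $51.80. Traveler pays $51.80; OOP now $3,380. Insurer: $259 − $51.80 = $207.20.
Claim 4 ($984): 20% coinsurance on $984 = $196.80. Traveler pays $196.80; OOP now $3,576.80. Plan pays $984 − $196.80 = $787.20.

$787.20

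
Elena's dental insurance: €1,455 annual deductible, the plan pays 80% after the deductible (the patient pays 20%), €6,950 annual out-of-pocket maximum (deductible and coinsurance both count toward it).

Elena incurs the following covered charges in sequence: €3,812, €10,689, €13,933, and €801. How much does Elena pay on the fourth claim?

#1 (€3,812): deductible takes €1,455, €2,357 remains; patient's 20% is €471.40. Patient pays €1,926.40; OOP now €1,926.40.
#2 (€10,689): deductible already satisfied, so patient's share is 20% × €10,689 = €2,137.80. Cost to patient: €2,137.80. OOP to date €4,064.20.
#3 (€13,933): 20% coinsurance on €13,933 = €2,786.60. Patient owes €2,786.60 (running OOP €6,850.80).
#4 (€801): 20% coinsurance on €801 = €160.20. That would push OOP to €7,011, over the €6,950 cap, so patient pays €6,950 − €6,850.80 = €99.20.

€99.20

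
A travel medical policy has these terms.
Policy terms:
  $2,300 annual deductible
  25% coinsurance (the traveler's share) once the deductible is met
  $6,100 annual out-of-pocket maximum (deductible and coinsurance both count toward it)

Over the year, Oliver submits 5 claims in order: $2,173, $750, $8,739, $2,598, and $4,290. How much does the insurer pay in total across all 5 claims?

Claim 1 — $2,173: fully absorbed by the deductible. Traveler owes $2,173 (running OOP $2,173). Insurer: $2,173 − $2,173 = $0.
Claim 2 — $750: deductible takes $127, $623 remains; coinsurance $623 × 25% = $155.75. Traveler pays $282.75; OOP now $2,455.75. Plan pays $750 − $282.75 = $467.25.
Claim 3 — $8,739: deductible already satisfied, so traveler's share is 25% × $8,739 = $2,184.75. Traveler pays $2,184.75; OOP now $4,640.50. Plan pays $8,739 − $2,184.75 = $6,554.25.
Claim 4 — $2,598: deductible already satisfied, so traveler's share is 25% × $2,598 = $649.50. Cost to traveler: $649.50. OOP to date $5,290. Plan pays $2,598 − $649.50 = $1,948.50.
Claim 5 — $4,290: deductible already satisfied, so traveler's share is 25% × $4,290 = $1,072.50. OOP would hit $6,362.50 > $6,100, so the cap limits the traveler to $6,100 − $5,290 = $810. Plan pays $4,290 − $810 = $3,480.
Insurer total = bills − traveler's total = $18,550 − $6,100 = $12,450.

$12,450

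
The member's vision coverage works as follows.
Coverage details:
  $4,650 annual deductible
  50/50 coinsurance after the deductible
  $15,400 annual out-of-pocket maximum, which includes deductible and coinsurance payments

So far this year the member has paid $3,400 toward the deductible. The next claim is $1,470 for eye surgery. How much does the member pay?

$1,360

$3,400 of the $4,650 deductible is already met, leaving $1,250.
The remaining $220 (= $1,470 − $1,250) moves to coinsurance.
Member's 50% share of $220 is $110.
That puts the member's cost at $1,250 + $110 = $1,360 before any cap.
Year-to-date out-of-pocket becomes $3,400 + $1,360 = $4,760, still under the $15,400 maximum, so no cap applies.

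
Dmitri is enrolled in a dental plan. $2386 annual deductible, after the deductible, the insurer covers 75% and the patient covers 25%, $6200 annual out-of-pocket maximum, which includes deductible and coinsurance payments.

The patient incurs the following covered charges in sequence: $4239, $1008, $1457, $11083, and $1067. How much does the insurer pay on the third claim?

Claim 1 — $4239: deductible takes $2386, $1853 remains; patient's 25% is $463.25. Cost to patient: $2849.25. OOP to date $2849.25. Plan pays $4239 − $2849.25 = $1389.75.
Claim 2 — $1008: 25% coinsurance on $1008 = $252. Patient pays $252; OOP now $3101.25. Insurer: $1008 − $252 = $756.
Claim 3 — $1457: deductible already satisfied, so patient's share is 25% × $1457 = $364.25. Cost to patient: $364.25. OOP to date $3465.50. Insurer: $1457 − $364.25 = $1092.75.

$1092.75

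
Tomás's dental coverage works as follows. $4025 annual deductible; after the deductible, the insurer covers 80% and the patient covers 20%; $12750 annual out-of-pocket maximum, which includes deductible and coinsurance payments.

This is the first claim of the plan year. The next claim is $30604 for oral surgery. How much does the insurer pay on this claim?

Nothing has been paid toward the $4025 deductible, so the first $4025 of this charge is applied there.
The remaining $26579 (= $30604 − $4025) moves to coinsurance.
Coinsurance: $26579 × 20% = $5315.80.
That puts the patient's cost at $4025 + $5315.80 = $9340.80 before any cap.
Year-to-date out-of-pocket becomes $0 + $9340.80 = $9340.80, still under the $12750 maximum, so no cap applies.
The plan picks up $30604 − $9340.80 = $21263.20.

$21263.20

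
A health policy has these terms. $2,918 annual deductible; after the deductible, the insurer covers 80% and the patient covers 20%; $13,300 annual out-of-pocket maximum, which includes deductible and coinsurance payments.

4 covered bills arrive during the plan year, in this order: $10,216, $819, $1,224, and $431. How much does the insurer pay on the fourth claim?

Claim 1 ($10,216): $2,918 to deductible, leaving $7,298; patient's 20% is $1,459.60. Patient pays $4,377.60; OOP now $4,377.60. Plan pays $10,216 − $4,377.60 = $5,838.40.
Claim 2 ($819): deductible met; 20% of $819 = $163.80. Cost to patient: $163.80. OOP to date $4,541.40. Plan pays $819 − $163.80 = $655.20.
Claim 3 ($1,224): deductible met; 20% of $1,224 = $244.80. Cost to patient: $244.80. OOP to date $4,786.20. Plan pays $1,224 − $244.80 = $979.20.
Claim 4 ($431): deductible met; 20% of $431 = $86.20. Patient owes $86.20 (running OOP $4,872.40). Plan pays $431 − $86.20 = $344.80.

$344.80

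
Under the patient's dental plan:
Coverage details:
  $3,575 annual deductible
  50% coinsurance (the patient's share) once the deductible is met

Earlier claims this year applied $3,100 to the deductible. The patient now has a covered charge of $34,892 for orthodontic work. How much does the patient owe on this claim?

$3,100 of the $3,575 deductible is already met, leaving $475.
That leaves $34,892 − $475 = $34,417 for coinsurance.
Patient's 50% share of $34,417 is $17,208.50.
So the patient owes $475 + $17,208.50 = $17,683.50.

$17,683.50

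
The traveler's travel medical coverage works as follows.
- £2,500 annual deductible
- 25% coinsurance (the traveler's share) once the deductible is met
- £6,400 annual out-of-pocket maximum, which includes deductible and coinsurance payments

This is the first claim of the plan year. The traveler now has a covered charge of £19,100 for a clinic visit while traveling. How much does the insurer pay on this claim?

£12,700

The full £2,500 deductible is still open; £2,500 of this bill applies to it.
After the £2,500 deductible portion, £19,100 − £2,500 = £16,600 is subject to coinsurance.
25% of £16,600 = £4,150 falls to the traveler.
So the traveler owes £2,500 + £4,150 = £6,650 before any cap.
Adding £6,650 to the £0 already spent would give £6,650, which exceeds the £6,400 cap; the traveler pays just £6,400 − £0 = £6,400.
Insurer pays the balance: £19,100 − £6,400 = £12,700.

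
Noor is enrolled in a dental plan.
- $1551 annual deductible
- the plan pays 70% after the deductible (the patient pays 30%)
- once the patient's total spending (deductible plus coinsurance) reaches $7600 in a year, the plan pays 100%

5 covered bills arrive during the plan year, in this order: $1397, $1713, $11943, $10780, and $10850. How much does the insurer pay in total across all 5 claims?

Claim 1 — $1397: fully absorbed by the deductible. Cost to patient: $1397. OOP to date $1397. Insurer: $1397 − $1397 = $0.
Claim 2 — $1713: deductible takes $154, $1559 remains; 30% of $1559 = $467.70. Patient owes $621.70 (running OOP $2018.70). Plan pays $1713 − $621.70 = $1091.30.
Claim 3 — $11943: deductible met; 30% of $11943 = $3582.90. Cost to patient: $3582.90. OOP to date $5601.60. Plan pays $11943 − $3582.90 = $8360.10.
Claim 4 — $10780: 30% coinsurance on $10780 = $3234. That would push OOP to $8835.60, over the $7600 cap, so patient pays $7600 − $5601.60 = $1998.40. Insurer: $10780 − $1998.40 = $8781.60.
Claim 5 — $10850: deductible already satisfied, so patient's share is 30% × $10850 = $3255. OOP would hit $10855 > $7600, so the cap limits the patient to $7600 − $7600 = $0. Insurer: $10850 − $0 = $10850.
Insurer total = bills − patient's total = $36683 − $7600 = $29083.

$29083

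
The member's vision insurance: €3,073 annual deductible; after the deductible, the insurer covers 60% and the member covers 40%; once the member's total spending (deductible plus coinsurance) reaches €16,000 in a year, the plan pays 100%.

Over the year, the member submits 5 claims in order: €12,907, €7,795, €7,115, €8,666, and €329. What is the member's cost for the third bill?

€2,846

Bill 1, €12,907: €3,073 to deductible, leaving €9,834; coinsurance €9,834 × 40% = €3,933.60. Member pays €7,006.60; OOP now €7,006.60.
Bill 2, €7,795: deductible met; 40% of €7,795 = €3,118. Member owes €3,118 (running OOP €10,124.60).
Bill 3, €7,115: deductible already satisfied, so member's share is 40% × €7,115 = €2,846. Member owes €2,846 (running OOP €12,970.60).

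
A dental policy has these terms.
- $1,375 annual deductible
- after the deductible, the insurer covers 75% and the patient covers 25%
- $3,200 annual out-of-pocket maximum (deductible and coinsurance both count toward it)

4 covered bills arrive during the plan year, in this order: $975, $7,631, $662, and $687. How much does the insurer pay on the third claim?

$644.75

Claim 1 ($975): fully absorbed by the deductible. Cost to patient: $975. OOP to date $975. Plan pays $975 − $975 = $0.
Claim 2 ($7,631): deductible takes $400, $7,231 remains; patient's 25% is $1,807.75. Cost to patient: $2,207.75. OOP to date $3,182.75. Insurer: $7,631 − $2,207.75 = $5,423.25.
Claim 3 ($662): deductible met; 25% of $662 = $165.50. Adding that to $3,182.75 gives $3,348.25, past the $3,200 cap; patient pays only $3,200 − $3,182.75 = $17.25. Insurer: $662 − $17.25 = $644.75.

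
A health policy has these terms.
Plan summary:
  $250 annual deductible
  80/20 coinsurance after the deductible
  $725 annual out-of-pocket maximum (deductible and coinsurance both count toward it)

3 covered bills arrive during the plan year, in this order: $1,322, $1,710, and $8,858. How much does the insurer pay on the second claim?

Claim 1 — $1,322: $250 to deductible, leaving $1,072; patient's 20% is $214.40. Patient owes $464.40 (running OOP $464.40). Insurer: $1,322 − $464.40 = $857.60.
Claim 2 — $1,710: deductible met; 20% of $1,710 = $342. OOP would hit $806.40 > $725, so the cap limits the patient to $725 − $464.40 = $260.60. Insurer: $1,710 − $260.60 = $1,449.40.

$1,449.40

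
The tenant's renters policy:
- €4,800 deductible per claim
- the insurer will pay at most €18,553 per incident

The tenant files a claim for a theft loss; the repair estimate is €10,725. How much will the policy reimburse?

Subtract the deductible: €10,725 − €4,800 = €5,925.
€5,925 ≤ €18,553, so the limit doesn't bind; insurer pays €5,925.

€5,925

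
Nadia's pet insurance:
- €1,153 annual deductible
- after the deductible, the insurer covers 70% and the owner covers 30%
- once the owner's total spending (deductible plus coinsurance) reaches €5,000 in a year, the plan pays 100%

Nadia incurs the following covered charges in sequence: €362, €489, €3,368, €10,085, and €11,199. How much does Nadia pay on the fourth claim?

€2,927.20

Bill 1, €362: all of it applies to the deductible. Owner owes €362 (running OOP €362).
Bill 2, €489: entire amount goes to the deductible. Owner pays €489; OOP now €851.
Bill 3, €3,368: €302 finishes the deductible; €3,066 goes to coinsurance; coinsurance €3,066 × 30% = €919.80. Owner owes €1,221.80 (running OOP €2,072.80).
Bill 4, €10,085: deductible met; 30% of €10,085 = €3,025.50. That would push OOP to €5,098.30, over the €5,000 cap, so owner pays €5,000 − €2,072.80 = €2,927.20.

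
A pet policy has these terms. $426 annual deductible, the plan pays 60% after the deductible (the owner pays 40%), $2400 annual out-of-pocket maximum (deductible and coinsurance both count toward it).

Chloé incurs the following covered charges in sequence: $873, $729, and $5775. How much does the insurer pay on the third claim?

Bill 1, $873: deductible takes $426, $447 remains; 40% of $447 = $178.80. Owner pays $604.80; OOP now $604.80. Insurer: $873 − $604.80 = $268.20.
Bill 2, $729: deductible met; 40% of $729 = $291.60. Owner owes $291.60 (running OOP $896.40). Plan pays $729 − $291.60 = $437.40.
Bill 3, $5775: 40% coinsurance on $5775 = $2310. OOP would hit $3206.40 > $2400, so the cap limits the owner to $2400 − $896.40 = $1503.60. Insurer: $5775 − $1503.60 = $4271.40.

$4271.40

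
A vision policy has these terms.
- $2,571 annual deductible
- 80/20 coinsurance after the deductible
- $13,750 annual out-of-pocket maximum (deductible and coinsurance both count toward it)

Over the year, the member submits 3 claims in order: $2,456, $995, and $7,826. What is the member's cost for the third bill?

$1,565.20

Bill 1, $2,456: entire amount goes to the deductible. Member pays $2,456; OOP now $2,456.
Bill 2, $995: deductible takes $115, $880 remains; 20% of $880 = $176. Member owes $291 (running OOP $2,747).
Bill 3, $7,826: 20% coinsurance on $7,826 = $1,565.20. Member pays $1,565.20; OOP now $4,312.20.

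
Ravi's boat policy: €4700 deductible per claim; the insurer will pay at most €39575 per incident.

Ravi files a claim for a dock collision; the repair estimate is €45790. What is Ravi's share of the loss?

€6215

Less the €4700 deductible: €45790 − €4700 = €41090.
€41090 exceeds the €39575 limit, so the insurer pays the limit: €39575.
The owner bears the rest of the original loss: €45790 − €39575 = €6215.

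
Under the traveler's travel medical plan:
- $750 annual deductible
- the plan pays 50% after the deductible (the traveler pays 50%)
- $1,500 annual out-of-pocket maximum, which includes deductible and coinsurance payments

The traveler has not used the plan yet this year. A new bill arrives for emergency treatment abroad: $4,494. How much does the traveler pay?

Nothing has been paid toward the $750 deductible, so the first $750 of this charge is applied there.
That leaves $4,494 − $750 = $3,744 for coinsurance.
50% of $3,744 = $1,872 falls to the traveler.
That puts the traveler's cost at $750 + $1,872 = $2,622 before any cap.
Year-to-date out-of-pocket would reach $0 + $2,622 = $2,622, above the $1,500 maximum, so the traveler pays only $1,500 − $0 = $1,500.

$1,500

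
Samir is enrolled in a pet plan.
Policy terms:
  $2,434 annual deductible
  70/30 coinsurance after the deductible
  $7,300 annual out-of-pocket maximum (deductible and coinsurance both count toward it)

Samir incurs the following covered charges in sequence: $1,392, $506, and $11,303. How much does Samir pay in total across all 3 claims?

$5,664.10

Bill 1, $1,392: all of it applies to the deductible. Cost to owner: $1,392. OOP to date $1,392.
Bill 2, $506: fully absorbed by the deductible. Owner pays $506; OOP now $1,898.
Bill 3, $11,303: $536 to deductible, leaving $10,767; coinsurance $10,767 × 30% = $3,230.10. Owner pays $3,766.10; OOP now $5,664.10.
Summing the owner's payments: $1,392 + $506 + $3,766.10 = $5,664.10.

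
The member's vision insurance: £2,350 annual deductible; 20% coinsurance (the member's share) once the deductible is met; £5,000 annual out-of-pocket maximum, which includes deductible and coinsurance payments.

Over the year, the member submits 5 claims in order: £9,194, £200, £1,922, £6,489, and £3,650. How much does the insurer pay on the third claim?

£1,537.60

Bill 1, £9,194: £2,350 finishes the deductible; £6,844 goes to coinsurance; coinsurance £6,844 × 20% = £1,368.80. Member owes £3,718.80 (running OOP £3,718.80). Insurer: £9,194 − £3,718.80 = £5,475.20.
Bill 2, £200: 20% coinsurance on £200 = £40. Cost to member: £40. OOP to date £3,758.80. Insurer: £200 − £40 = £160.
Bill 3, £1,922: deductible met; 20% of £1,922 = £384.40. Member pays £384.40; OOP now £4,143.20. Insurer: £1,922 − £384.40 = £1,537.60.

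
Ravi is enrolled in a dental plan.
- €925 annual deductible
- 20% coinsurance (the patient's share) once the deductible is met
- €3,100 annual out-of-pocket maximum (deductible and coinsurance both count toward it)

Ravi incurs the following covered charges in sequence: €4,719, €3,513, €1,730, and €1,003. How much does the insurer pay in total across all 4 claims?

Claim 1 — €4,719: €925 finishes the deductible; €3,794 goes to coinsurance; 20% of €3,794 = €758.80. Cost to patient: €1,683.80. OOP to date €1,683.80. Insurer: €4,719 − €1,683.80 = €3,035.20.
Claim 2 — €3,513: deductible already satisfied, so patient's share is 20% × €3,513 = €702.60. Patient owes €702.60 (running OOP €2,386.40). Insurer: €3,513 − €702.60 = €2,810.40.
Claim 3 — €1,730: deductible met; 20% of €1,730 = €346. Patient owes €346 (running OOP €2,732.40). Plan pays €1,730 − €346 = €1,384.
Claim 4 — €1,003: deductible already satisfied, so patient's share is 20% × €1,003 = €200.60. Patient pays €200.60; OOP now €2,933. Plan pays €1,003 − €200.60 = €802.40.
Insurer total: €3,035.20 + €2,810.40 + €1,384 + €802.40 = €8,032.

€8,032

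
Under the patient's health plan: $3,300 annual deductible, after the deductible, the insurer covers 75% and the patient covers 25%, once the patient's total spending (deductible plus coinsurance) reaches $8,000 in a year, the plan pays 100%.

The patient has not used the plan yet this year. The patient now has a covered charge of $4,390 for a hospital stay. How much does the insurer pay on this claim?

$817.50

Nothing has been paid toward the $3,300 deductible, so the first $3,300 of this charge is applied there.
The remaining $1,090 (= $4,390 − $3,300) moves to coinsurance.
Patient's 25% share of $1,090 is $272.50.
Patient responsibility before any cap: $3,300 + $272.50 = $3,572.50.
Total out-of-pocket so far would be $0 + $3,572.50 = $3,572.50, below the $8,000 cap — no reduction.
The plan picks up $4,390 − $3,572.50 = $817.50.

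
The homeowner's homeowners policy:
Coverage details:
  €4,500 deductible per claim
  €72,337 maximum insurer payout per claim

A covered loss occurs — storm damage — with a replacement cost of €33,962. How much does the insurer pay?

Less the €4,500 deductible: €33,962 − €4,500 = €29,462.
€29,462 ≤ €72,337, so the limit doesn't bind; insurer pays €29,462.

€29,462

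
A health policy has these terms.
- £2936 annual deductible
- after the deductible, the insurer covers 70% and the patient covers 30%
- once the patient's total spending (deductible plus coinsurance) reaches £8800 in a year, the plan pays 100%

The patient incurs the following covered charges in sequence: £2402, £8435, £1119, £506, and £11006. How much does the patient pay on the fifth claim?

#1 (£2402): entire amount goes to the deductible. Patient pays £2402; OOP now £2402.
#2 (£8435): deductible takes £534, £7901 remains; patient's 30% is £2370.30. Patient pays £2904.30; OOP now £5306.30.
#3 (£1119): deductible already satisfied, so patient's share is 30% × £1119 = £335.70. Patient pays £335.70; OOP now £5642.
#4 (£506): deductible met; 30% of £506 = £151.80. Patient owes £151.80 (running OOP £5793.80).
#5 (£11006): 30% coinsurance on £11006 = £3301.80. OOP would hit £9095.60 > £8800, so the cap limits the patient to £8800 − £5793.80 = £3006.20.

£3006.20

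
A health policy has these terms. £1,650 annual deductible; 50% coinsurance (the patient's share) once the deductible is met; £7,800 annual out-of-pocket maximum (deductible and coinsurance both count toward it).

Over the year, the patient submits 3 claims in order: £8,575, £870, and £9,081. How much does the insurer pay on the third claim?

Bill 1, £8,575: £1,650 to deductible, leaving £6,925; coinsurance £6,925 × 50% = £3,462.50. Patient owes £5,112.50 (running OOP £5,112.50). Insurer: £8,575 − £5,112.50 = £3,462.50.
Bill 2, £870: 50% coinsurance on £870 = £435. Patient pays £435; OOP now £5,547.50. Insurer: £870 − £435 = £435.
Bill 3, £9,081: 50% coinsurance on £9,081 = £4,540.50. Adding that to £5,547.50 gives £10,088, past the £7,800 cap; patient pays only £7,800 − £5,547.50 = £2,252.50. Insurer: £9,081 − £2,252.50 = £6,828.50.

£6,828.50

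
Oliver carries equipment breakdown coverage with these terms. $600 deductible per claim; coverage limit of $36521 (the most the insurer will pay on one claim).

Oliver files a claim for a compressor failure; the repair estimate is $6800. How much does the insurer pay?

$6200

After the deductible, $6800 − $600 = $6200 remains.
$6200 is within the $36521 limit, so the insurer pays $6200.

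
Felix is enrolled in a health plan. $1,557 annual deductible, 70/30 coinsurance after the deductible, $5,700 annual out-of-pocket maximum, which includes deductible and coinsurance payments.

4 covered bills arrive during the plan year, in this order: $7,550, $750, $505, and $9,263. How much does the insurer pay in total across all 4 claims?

Bill 1, $7,550: $1,557 finishes the deductible; $5,993 goes to coinsurance; coinsurance $5,993 × 30% = $1,797.90. Patient pays $3,354.90; OOP now $3,354.90. Plan pays $7,550 − $3,354.90 = $4,195.10.
Bill 2, $750: 30% coinsurance on $750 = $225. Cost to patient: $225. OOP to date $3,579.90. Plan pays $750 − $225 = $525.
Bill 3, $505: 30% coinsurance on $505 = $151.50. Cost to patient: $151.50. OOP to date $3,731.40. Plan pays $505 − $151.50 = $353.50.
Bill 4, $9,263: 30% coinsurance on $9,263 = $2,778.90. That would push OOP to $6,510.30, over the $5,700 cap, so patient pays $5,700 − $3,731.40 = $1,968.60. Insurer: $9,263 − $1,968.60 = $7,294.40.
Insurer total = bills − patient's total = $18,068 − $5,700 = $12,368.

$12,368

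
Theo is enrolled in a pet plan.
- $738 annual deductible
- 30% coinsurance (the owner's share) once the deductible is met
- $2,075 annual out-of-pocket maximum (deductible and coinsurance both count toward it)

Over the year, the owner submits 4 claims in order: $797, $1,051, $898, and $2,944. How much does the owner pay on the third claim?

Bill 1, $797: $738 finishes the deductible; $59 goes to coinsurance; owner's 30% is $17.70. Owner owes $755.70 (running OOP $755.70).
Bill 2, $1,051: deductible met; 30% of $1,051 = $315.30. Owner owes $315.30 (running OOP $1,071).
Bill 3, $898: deductible already satisfied, so owner's share is 30% × $898 = $269.40. Owner pays $269.40; OOP now $1,340.40.

$269.40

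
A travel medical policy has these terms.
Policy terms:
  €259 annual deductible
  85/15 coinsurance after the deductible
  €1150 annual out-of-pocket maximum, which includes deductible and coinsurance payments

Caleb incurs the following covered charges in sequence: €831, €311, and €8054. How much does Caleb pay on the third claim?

€758.55

Claim 1 (€831): deductible takes €259, €572 remains; coinsurance €572 × 15% = €85.80. Traveler owes €344.80 (running OOP €344.80).
Claim 2 (€311): deductible already satisfied, so traveler's share is 15% × €311 = €46.65. Cost to traveler: €46.65. OOP to date €391.45.
Claim 3 (€8054): deductible met; 15% of €8054 = €1208.10. Adding that to €391.45 gives €1599.55, past the €1150 cap; traveler pays only €1150 − €391.45 = €758.55.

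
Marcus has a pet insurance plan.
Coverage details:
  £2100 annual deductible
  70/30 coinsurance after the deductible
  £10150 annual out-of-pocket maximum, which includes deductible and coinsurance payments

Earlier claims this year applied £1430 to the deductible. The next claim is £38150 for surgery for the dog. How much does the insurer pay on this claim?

£29430

Deductible still to meet: £2100 − £1430 = £670.
After the £670 deductible portion, £38150 − £670 = £37480 is subject to coinsurance.
Owner's 30% share of £37480 is £11244.
Owner responsibility before any cap: £670 + £11244 = £11914.
Adding £11914 to the £1430 already spent would give £13344, which exceeds the £10150 cap; the owner pays just £10150 − £1430 = £8720.
The plan picks up £38150 − £8720 = £29430.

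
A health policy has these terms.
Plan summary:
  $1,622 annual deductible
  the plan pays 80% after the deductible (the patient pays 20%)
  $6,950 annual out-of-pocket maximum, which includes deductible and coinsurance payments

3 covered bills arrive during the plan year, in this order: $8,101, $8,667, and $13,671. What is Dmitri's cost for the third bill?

$2,298.80

Bill 1, $8,101: deductible takes $1,622, $6,479 remains; patient's 20% is $1,295.80. Cost to patient: $2,917.80. OOP to date $2,917.80.
Bill 2, $8,667: deductible already satisfied, so patient's share is 20% × $8,667 = $1,733.40. Patient pays $1,733.40; OOP now $4,651.20.
Bill 3, $13,671: 20% coinsurance on $13,671 = $2,734.20. Adding that to $4,651.20 gives $7,385.40, past the $6,950 cap; patient pays only $6,950 − $4,651.20 = $2,298.80.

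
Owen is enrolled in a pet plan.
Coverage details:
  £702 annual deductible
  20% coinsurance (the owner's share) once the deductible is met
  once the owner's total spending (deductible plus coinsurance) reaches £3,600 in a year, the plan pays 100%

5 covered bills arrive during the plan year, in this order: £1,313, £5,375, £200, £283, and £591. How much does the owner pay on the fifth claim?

#1 (£1,313): £702 to deductible, leaving £611; owner's 20% is £122.20. Cost to owner: £824.20. OOP to date £824.20.
#2 (£5,375): 20% coinsurance on £5,375 = £1,075. Owner pays £1,075; OOP now £1,899.20.
#3 (£200): deductible already satisfied, so owner's share is 20% × £200 = £40. Owner owes £40 (running OOP £1,939.20).
#4 (£283): deductible already satisfied, so owner's share is 20% × £283 = £56.60. Cost to owner: £56.60. OOP to date £1,995.80.
#5 (£591): 20% coinsurance on £591 = £118.20. Owner pays £118.20; OOP now £2,114.

£118.20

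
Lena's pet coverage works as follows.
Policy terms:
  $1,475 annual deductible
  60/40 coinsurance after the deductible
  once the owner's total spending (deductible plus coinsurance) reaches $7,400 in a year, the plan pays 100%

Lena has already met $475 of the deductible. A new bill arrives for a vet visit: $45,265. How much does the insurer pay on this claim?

$475 of the $1,475 deductible is already met, leaving $1,000.
After the $1,000 deductible portion, $45,265 − $1,000 = $44,265 is subject to coinsurance.
Coinsurance: $44,265 × 40% = $17,706.
So the owner owes $1,000 + $17,706 = $18,706 before any cap.
That would bring total out-of-pocket to $19,181, past the $7,400 cap. The owner is capped at $7,400 − $475 = $6,925 on this claim.
The plan picks up $45,265 − $6,925 = $38,340.

$38,340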